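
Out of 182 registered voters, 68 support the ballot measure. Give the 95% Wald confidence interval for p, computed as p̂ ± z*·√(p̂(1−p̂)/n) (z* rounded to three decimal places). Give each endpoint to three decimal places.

(0.303, 0.444)

The sample proportion is 68/182 = 0.37363.
SE = √(p̂(1−p̂)/n) = √(0.234030/182) = 0.035859.
z* = 1.960 at the 95% level.
Margin = 1.960·0.035859 = 0.07028.
So the interval runs from 0.303 to 0.444.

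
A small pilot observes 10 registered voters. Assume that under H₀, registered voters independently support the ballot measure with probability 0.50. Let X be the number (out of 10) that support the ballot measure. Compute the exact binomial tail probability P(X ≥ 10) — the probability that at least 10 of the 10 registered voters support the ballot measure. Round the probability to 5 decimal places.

X ~ Binomial(n=10, p=0.50).
P(X ≥ 10) = C(10,10)·0.50^10·0.50^0.
= 0.000977 = 0.00098.

P = 0.00098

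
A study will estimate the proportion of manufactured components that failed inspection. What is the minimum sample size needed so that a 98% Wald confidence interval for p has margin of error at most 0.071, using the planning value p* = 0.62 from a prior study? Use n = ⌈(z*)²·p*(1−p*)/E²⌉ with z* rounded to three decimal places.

z* = 2.326 at the 98% level.
p*(1−p*) = 0.62·0.38 = 0.2356.
(z*)²·p*(1−p*)/E² = 5.410276·0.2356/0.005041 = 252.859.
Rounding up, n = 253.

n = 253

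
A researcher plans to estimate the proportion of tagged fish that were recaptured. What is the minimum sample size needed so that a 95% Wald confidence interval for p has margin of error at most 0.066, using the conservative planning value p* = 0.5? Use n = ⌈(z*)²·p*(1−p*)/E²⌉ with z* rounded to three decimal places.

n = 221

For 95% confidence, z* = 1.960.
p*(1−p*) = 0.50·0.50 = 0.2500.
Required n before rounding: 3.841600 × 0.2500 / 0.066² = 220.478.
⌈220.478⌉ = 221.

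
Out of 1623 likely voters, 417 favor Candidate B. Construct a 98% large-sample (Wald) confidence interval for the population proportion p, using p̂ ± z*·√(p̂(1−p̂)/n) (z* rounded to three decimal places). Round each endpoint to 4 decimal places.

(0.2317, 0.2822)

The sample proportion is 417/1623 = 0.25693.
SE(p̂) = √(0.25693·0.74307/1623) = 0.010846.
For 98% confidence, z* = 2.326.
Margin of error: 2.326 × 0.010846 = 0.02523.
So the interval runs from 0.2317 to 0.2822.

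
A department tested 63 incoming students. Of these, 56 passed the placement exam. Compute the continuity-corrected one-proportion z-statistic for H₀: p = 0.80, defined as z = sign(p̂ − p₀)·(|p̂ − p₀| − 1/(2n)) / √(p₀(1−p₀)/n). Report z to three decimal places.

The sample proportion is 56/63 = 0.88889. p̂ − p₀ = 0.088889.
Continuity correction 1/(2n) = 1/126 = 0.007937.
Corrected numerator: |0.088889| − 0.007937 = 0.080952.
Under H₀, SE = √(p₀(1−p₀)/n) = √(0.80·0.20/63) = √0.002539683 = 0.050395.
z = (+)0.080952/0.050395 = 1.606.

z = 1.606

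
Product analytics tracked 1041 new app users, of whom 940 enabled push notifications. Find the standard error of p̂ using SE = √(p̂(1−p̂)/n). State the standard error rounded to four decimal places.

Sample proportion p̂ = 940/1041 = 0.90298.
p̂(1−p̂) = 0.90298·0.09702 = 0.087607.
Dividing by n and taking the root: √0.000084157 = 0.0092.

SE = 0.0092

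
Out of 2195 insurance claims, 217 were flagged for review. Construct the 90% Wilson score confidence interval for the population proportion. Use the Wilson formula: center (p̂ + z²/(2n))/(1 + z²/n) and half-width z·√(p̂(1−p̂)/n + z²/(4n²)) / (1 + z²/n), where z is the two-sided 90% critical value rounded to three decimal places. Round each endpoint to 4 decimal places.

p̂ = 217/2195 = 0.09886; z = 1.645, so z² = 2.706025.
1 + z²/n = 1.001233.
Adjusted center: (0.09886 + z²/(2n))/1.001233 = 0.09935.
Radicand: p̂(1−p̂)/n + z²/(4n²) = 0.000040587 + 0.000000140 = 0.000040727.
Half-width = 1.645·√0.000040727/1.001233 = 0.01049.
Interval: 0.09935 ± 0.01049 → (0.0889, 0.1098).

(0.0889, 0.1098)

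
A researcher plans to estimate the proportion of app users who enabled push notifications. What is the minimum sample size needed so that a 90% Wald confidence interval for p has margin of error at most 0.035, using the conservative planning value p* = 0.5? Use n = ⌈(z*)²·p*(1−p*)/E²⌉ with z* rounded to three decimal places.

n = 553

z* = 1.645 at the 90% level.
p*(1−p*) = 0.50·0.50 = 0.2500.
(z*)²·p*(1−p*)/E² = 2.706025·0.2500/0.001225 = 552.250.
⌈552.250⌉ = 553.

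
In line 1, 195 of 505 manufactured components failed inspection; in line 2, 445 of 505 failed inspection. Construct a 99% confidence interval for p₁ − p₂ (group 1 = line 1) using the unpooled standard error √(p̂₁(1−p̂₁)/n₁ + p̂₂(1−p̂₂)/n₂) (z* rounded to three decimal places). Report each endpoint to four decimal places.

p̂₁ = 0.38614, p̂₂ = 0.88119, so the observed difference is -0.49505.
SE = √(0.000469377 + 0.000207318) = √0.000676695 = 0.026013.
For 99% confidence, z* = 2.576. Margin = 2.576·0.026013 = 0.06701.
CI: -0.49505 ± 0.06701 = (-0.5621, -0.4280).

(-0.5621, -0.4280)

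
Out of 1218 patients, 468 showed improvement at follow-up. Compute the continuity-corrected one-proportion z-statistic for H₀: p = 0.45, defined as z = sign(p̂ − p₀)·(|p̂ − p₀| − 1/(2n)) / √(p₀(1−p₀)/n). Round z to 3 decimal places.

z = -4.585

With x = 468 successes in n = 1218, p̂ = 0.38424. p̂ − p₀ = -0.065764.
1/(2n) = 0.000411.
Corrected numerator: |-0.065764| − 0.000411 = 0.065353.
Null standard error: √(0.45·0.55/1218) = √0.000203202 = 0.014255.
z = (−)0.065353/0.014255 = -4.585.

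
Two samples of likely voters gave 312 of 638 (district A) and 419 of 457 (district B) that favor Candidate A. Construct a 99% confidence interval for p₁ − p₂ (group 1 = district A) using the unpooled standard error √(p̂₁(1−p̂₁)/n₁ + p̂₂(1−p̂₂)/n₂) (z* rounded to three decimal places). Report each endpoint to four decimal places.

(-0.4887, -0.3669)

p̂₁ = 312/638 = 0.48903, p̂₂ = 419/457 = 0.91685; p̂₁ − p̂₂ = -0.42782.
Unpooled SE = √(p̂₁(1−p̂₁)/n₁ + p̂₂(1−p̂₂)/n₂) = √(0.000391661 + 0.000166820) = 0.023632.
z* = 2.576 at the 99% level. Margin of error = 0.06088.
Interval: -0.42782 ± 0.06088 → (-0.4887, -0.3669).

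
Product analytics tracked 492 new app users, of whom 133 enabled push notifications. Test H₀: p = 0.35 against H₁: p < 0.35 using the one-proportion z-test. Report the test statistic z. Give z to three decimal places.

z = -3.705

p̂ = 133/492 = 0.27033.
Null standard error: √(0.35·0.65/492) = √0.000462398 = 0.021503.
z = (0.27033 − 0.35)/0.021503 = -0.07967/0.021503 = -3.705.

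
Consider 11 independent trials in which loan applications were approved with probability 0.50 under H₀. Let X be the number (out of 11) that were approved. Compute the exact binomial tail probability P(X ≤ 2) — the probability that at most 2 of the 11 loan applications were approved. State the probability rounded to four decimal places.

P = 0.0327

X ~ Binomial(n=11, p=0.50).
P(X ≤ 2) = C(11,0)·0.50^0·0.50^11 + C(11,1)·0.50^1·0.50^10 + C(11,2)·0.50^2·0.50^9.
= 0.000488 + 0.005371 + 0.026855 = 0.0327.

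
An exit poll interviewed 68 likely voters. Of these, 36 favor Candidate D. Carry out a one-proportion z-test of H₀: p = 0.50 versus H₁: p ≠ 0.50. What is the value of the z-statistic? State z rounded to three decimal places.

p̂ = 36/68 = 0.52941.
Under H₀, SE = √(p₀(1−p₀)/n) = √(0.50·0.50/68) = √0.003676471 = 0.060634.
z = (p̂ − p₀)/SE = (0.52941 − 0.50)/0.060634 = 0.485.

z = 0.485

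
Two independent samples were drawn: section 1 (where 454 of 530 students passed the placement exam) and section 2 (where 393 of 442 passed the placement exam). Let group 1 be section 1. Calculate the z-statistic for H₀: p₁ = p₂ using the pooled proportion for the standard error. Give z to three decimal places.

z = -1.509

Sample proportions: p̂₁ = 454/530 = 0.85660 and p̂₂ = 393/442 = 0.88914.
Pooling: p̂ = 847/972 = 0.87140.
Pooled SE = √[0.1120627·0.00414924] ≈ 0.021563.
z = (p̂₁ − p̂₂)/SE = (0.85660 − 0.88914)/0.021563 = -0.03254/0.021563 = -1.509.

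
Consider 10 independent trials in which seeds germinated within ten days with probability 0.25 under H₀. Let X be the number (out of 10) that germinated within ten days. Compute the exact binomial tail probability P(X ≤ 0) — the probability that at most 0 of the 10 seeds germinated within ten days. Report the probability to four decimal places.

X is binomial with n = 10 and p = 0.25.
P(X ≤ 0) = C(10,0)·0.25^0·0.75^10.
= 0.056314 = 0.0563.

P = 0.0563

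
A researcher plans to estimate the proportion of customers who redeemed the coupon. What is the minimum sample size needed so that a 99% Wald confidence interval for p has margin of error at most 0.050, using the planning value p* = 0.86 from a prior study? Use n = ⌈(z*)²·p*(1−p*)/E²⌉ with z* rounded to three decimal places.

n = 320

The 99% critical value is z* = 2.576.
p*(1−p*) = 0.1204.
Required n before rounding: 6.635776 × 0.1204 / 0.050² = 319.579.
Rounding up, n = 320.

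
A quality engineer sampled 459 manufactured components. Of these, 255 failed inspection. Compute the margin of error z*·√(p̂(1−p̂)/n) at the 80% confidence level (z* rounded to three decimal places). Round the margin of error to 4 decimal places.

p̂ = 255/459 = 0.55556.
Standard error of p̂: √(0.246914/459) = √0.000537938 = 0.023193.
The 80% critical value is z* = 1.282.
ME = 1.282·0.023193 = 0.0297.

ME = 0.0297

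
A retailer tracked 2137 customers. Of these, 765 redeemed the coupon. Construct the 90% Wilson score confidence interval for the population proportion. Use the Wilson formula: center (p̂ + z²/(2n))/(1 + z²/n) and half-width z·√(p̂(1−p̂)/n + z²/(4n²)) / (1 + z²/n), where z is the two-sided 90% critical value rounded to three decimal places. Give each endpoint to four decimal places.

p̂ = 765/2137 = 0.35798; z = 1.645, so z² = 2.706025.
1 + z²/n = 1.001266.
Adjusted center: (0.35798 + z²/(2n))/1.001266 = 0.35816.
Radicand: p̂(1−p̂)/n + z²/(4n²) = 0.000107548 + 0.000000148 = 0.000107696.
Half-width = 1.645·√0.000107696/1.001266 = 0.01705.
CI: 0.35816 ± 0.01705 = (0.3411, 0.3752).

(0.3411, 0.3752)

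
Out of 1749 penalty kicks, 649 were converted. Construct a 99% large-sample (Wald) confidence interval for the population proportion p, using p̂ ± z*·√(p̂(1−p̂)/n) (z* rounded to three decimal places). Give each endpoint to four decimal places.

The sample proportion is 649/1749 = 0.37107.
SE(p̂) = √(0.37107·0.62893/1749) = 0.011551.
The 99% critical value is z* = 2.576.
Margin of error: 2.576 × 0.011551 = 0.02976.
CI: 0.37107 ± 0.02976 = (0.3413, 0.4008).

(0.3413, 0.4008)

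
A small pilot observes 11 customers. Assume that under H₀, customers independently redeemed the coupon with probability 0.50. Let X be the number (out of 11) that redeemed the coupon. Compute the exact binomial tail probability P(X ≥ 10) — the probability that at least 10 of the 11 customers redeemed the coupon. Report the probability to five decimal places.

X ~ Binomial(n=11, p=0.50).
P(X ≥ 10) = C(11,10)·0.50^10·0.50^1 + C(11,11)·0.50^11·0.50^0.
= 0.005371 + 0.000488 = 0.00586.

P = 0.00586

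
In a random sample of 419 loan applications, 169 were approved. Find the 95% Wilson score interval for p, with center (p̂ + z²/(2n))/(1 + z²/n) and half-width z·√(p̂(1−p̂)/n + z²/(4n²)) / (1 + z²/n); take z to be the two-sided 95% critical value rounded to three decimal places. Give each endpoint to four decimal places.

(0.3575, 0.4510)

p̂ = 169/419 = 0.40334; z = 1.960, so z² = 3.841600.
Denominator 1 + z²/n = 1 + 3.841600/419 = 1.009168.
Center = (0.40334 + 0.004584)/1.009168 = 0.40422.
Radicand: p̂(1−p̂)/n + z²/(4n²) = 0.000574361 + 0.000005470 = 0.000579831.
Half-width = 1.960·√0.000579831/1.009168 = 0.04677.
So the interval runs from 0.3575 to 0.4510.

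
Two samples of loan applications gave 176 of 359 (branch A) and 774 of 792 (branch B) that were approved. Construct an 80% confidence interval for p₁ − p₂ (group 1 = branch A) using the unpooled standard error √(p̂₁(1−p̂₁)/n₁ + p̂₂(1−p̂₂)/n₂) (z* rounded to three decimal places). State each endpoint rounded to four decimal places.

p̂₁ = 176/359 = 0.49025, p̂₂ = 774/792 = 0.97727; p̂₁ − p̂₂ = -0.48702.
SE = √(0.000696114 + 0.000028044) = √0.000724158 = 0.026910.
The 80% critical value is z* = 1.282. Margin of error = 0.03450.
CI: -0.48702 ± 0.03450 = (-0.5215, -0.4525).

(-0.5215, -0.4525)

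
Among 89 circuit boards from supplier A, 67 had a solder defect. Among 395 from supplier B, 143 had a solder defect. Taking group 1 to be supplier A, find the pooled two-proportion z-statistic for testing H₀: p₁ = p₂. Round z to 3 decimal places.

p̂₁ = 67/89 = 0.75281, p̂₂ = 143/395 = 0.36203.
Pooling: p̂ = 210/484 = 0.43388.
SE = √[p̂(1−p̂)(1/n₁+1/n₂)] = √[0.43388·0.56612·(1/89+1/395)] ≈ 0.058153.
z = (p̂₁ − p̂₂)/SE = (0.75281 − 0.36203)/0.058153 = 0.39078/0.058153 = 6.720.

z = 6.720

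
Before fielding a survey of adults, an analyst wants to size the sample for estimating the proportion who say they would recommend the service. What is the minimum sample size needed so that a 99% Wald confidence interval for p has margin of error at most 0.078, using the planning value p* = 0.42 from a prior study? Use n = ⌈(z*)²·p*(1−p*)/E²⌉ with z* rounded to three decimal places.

n = 266

The 99% critical value is z* = 2.576.
p*(1−p*) = 0.42·0.58 = 0.2436.
(z*)²·p*(1−p*)/E² = 6.635776·0.2436/0.006084 = 265.693.
⌈265.693⌉ = 266.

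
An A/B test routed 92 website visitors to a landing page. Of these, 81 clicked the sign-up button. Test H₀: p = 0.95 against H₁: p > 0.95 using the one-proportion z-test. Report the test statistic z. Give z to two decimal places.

z = -3.06

With x = 81 successes in n = 92, p̂ = 0.88043.
Null standard error: √(0.95·0.05/92) = √0.000516304 = 0.022722.
z = (0.88043 − 0.95)/0.022722 = -0.06957/0.022722 = -3.06.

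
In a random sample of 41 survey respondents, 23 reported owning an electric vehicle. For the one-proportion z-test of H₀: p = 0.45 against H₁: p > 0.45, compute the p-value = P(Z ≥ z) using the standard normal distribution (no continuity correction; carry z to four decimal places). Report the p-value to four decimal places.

The sample proportion is 23/41 = 0.56098.
Under H₀, SE = √(p₀(1−p₀)/n) = √(0.45·0.55/41) = √0.006036585 = 0.077695.
z = (p̂ − p₀)/SE = (23/41 − 0.45)/0.077695 ≈ 1.4283.
p-value = P(Z ≥ z) with z = 1.4283 → 0.0766.

p-value = 0.0766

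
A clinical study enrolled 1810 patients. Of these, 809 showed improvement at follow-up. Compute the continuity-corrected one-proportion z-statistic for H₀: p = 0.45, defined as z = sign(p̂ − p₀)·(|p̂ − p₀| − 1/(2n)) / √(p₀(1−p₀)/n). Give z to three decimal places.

Sample proportion p̂ = 809/1810 = 0.44696. p̂ − p₀ = -0.003039.
Continuity correction 1/(2n) = 1/3620 = 0.000276.
Corrected numerator: |-0.003039| − 0.000276 = 0.002763.
Under H₀, SE = √(p₀(1−p₀)/n) = √(0.45·0.55/1810) = √0.000136740 = 0.011694.
z = −0.002763/0.011694 = -0.236.

z = -0.236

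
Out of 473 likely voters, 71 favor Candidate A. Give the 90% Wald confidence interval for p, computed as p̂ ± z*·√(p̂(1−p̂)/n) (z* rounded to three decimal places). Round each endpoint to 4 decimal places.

(0.1231, 0.1771)

p̂ = 71/473 = 0.15011.
SE(p̂) = √(0.15011·0.84989/473) = 0.016423.
The 90% critical value is z* = 1.645.
Margin of error: 1.645 × 0.016423 = 0.02702.
So the interval runs from 0.1231 to 0.1771.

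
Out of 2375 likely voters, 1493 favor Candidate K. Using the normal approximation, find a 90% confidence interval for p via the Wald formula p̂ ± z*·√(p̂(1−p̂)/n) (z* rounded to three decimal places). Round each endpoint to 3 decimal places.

With x = 1493 successes in n = 2375, p̂ = 0.62863.
SE = √(p̂(1−p̂)/n) = √(0.233454/2375) = 0.009914.
For 90% confidence, z* = 1.645.
Margin of error: 1.645 × 0.009914 = 0.01631.
Interval: 0.62863 ± 0.01631 → (0.612, 0.645).

(0.612, 0.645)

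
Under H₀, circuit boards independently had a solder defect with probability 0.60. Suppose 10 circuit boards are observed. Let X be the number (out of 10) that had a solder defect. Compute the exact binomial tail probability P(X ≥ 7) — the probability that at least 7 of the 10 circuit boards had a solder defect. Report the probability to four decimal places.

X ~ Binomial(n=10, p=0.60).
P(X ≥ 7) = C(10,7)·0.60^7·0.40^3 + C(10,8)·0.60^8·0.40^2 + C(10,9)·0.60^9·0.40^1 + C(10,10)·0.60^10·0.40^0.
= 0.214991 + 0.120932 + 0.040311 + 0.006047 = 0.3823.

P = 0.3823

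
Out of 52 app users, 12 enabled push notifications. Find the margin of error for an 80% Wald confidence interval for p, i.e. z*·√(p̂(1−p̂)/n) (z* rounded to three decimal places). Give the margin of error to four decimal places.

ME = 0.0749

Sample proportion p̂ = 12/52 = 0.23077.
Standard error of p̂: √(0.177515/52) = √0.003413746 = 0.058427.
z* = 1.282 at the 80% level.
Margin of error = z*·SE = 1.282 × 0.058427 = 0.0749.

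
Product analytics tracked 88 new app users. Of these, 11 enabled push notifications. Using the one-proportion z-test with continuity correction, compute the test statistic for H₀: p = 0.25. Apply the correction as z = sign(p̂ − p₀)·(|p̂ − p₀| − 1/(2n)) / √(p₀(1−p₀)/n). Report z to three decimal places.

z = -2.585

The sample proportion is 11/88 = 0.12500. p̂ − p₀ = -0.125000.
Continuity correction 1/(2n) = 1/176 = 0.005682.
Corrected numerator: |-0.125000| − 0.005682 = 0.119318.
Null standard error: √(0.25·0.75/88) = √0.002130682 = 0.046159.
z = (−)0.119318/0.046159 = -2.585.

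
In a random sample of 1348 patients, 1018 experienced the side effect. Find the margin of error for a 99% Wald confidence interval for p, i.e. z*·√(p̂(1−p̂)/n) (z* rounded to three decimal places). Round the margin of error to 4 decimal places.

ME = 0.0302

With x = 1018 successes in n = 1348, p̂ = 0.75519.
SE(p̂) = √(0.75519·0.24481/1348) = 0.011711.
For 99% confidence, z* = 2.576.
Margin of error = z*·SE = 2.576 × 0.011711 = 0.0302.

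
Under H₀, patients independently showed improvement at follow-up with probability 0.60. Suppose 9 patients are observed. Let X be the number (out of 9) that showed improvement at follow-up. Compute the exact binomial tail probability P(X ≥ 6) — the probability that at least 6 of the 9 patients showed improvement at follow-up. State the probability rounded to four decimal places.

P = 0.4826

X ~ Binomial(n=9, p=0.60).
P(X ≥ 6) = C(9,6)·0.60^6·0.40^3 + C(9,7)·0.60^7·0.40^2 + C(9,8)·0.60^8·0.40^1 + C(9,9)·0.60^9·0.40^0.
= 0.250823 + 0.161243 + 0.060466 + 0.010078 = 0.4826.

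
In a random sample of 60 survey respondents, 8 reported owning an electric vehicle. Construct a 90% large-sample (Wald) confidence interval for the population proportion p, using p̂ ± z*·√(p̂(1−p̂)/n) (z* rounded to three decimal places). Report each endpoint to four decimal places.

p̂ = 8/60 = 0.13333.
SE(p̂) = √(0.13333·0.86667/60) = 0.043885.
z* = 1.645 at the 90% level.
Margin = 1.645·0.043885 = 0.07219.
So the interval runs from 0.0611 to 0.2055.

(0.0611, 0.2055)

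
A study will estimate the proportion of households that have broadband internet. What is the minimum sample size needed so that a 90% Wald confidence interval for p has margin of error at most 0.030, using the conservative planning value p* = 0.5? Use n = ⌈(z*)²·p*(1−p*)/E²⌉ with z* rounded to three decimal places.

z* = 1.645 at the 90% level.
p*(1−p*) = 0.2500.
(z*)²·p*(1−p*)/E² = 2.706025·0.2500/0.000900 = 751.674.
⌈751.674⌉ = 752.

n = 752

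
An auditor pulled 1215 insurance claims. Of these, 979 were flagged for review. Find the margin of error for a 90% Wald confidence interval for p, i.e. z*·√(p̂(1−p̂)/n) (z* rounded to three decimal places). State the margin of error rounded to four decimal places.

The sample proportion is 979/1215 = 0.80576.
SE = √(p̂(1−p̂)/n) = √(0.156510/1215) = 0.011350.
For 90% confidence, z* = 1.645.
So ME = 0.0187.

ME = 0.0187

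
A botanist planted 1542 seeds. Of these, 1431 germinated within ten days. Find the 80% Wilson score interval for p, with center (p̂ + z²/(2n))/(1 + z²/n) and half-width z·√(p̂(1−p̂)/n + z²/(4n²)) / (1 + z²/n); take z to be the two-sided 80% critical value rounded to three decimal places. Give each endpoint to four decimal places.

(0.9191, 0.9360)

Here p̂ = 1431/1542 = 0.92802 and z = 1.282 (z² = 1.643524).
1 + z²/n = 1.001066.
Adjusted center: (0.92802 + z²/(2n))/1.001066 = 0.92756.
Radicand: p̂(1−p̂)/n + z²/(4n²) = 0.000043322 + 0.000000173 = 0.000043495.
Half-width = 1.282·√0.000043495/1.001066 = 0.00845.
So the interval runs from 0.9191 to 0.9360.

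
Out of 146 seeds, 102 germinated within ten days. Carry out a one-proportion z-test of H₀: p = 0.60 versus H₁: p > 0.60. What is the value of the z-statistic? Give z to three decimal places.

z = 2.433

Sample proportion p̂ = 102/146 = 0.69863.
Under H₀, SE = √(p₀(1−p₀)/n) = √(0.60·0.40/146) = √0.001643836 = 0.040544.
z = (0.69863 − 0.60)/0.040544 = 0.09863/0.040544 = 2.433.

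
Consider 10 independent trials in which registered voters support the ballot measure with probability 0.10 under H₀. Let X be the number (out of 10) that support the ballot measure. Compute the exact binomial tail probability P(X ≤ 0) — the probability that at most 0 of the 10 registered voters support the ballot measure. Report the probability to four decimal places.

P = 0.3487

X is binomial with n = 10 and p = 0.10.
P(X ≤ 0) = C(10,0)·0.10^0·0.90^10.
= 0.348678 = 0.3487.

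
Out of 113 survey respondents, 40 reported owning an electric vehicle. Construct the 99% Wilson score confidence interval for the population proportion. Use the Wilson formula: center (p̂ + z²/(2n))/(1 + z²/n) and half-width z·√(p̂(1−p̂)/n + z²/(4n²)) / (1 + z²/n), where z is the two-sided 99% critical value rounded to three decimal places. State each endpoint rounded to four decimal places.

p̂ = 40/113 = 0.35398; z = 2.576, so z² = 6.635776.
Denominator 1 + z²/n = 1 + 6.635776/113 = 1.058724.
Adjusted center: (0.35398 + z²/(2n))/1.058724 = 0.36208.
Radicand: p̂(1−p̂)/n + z²/(4n²) = 0.002023706 + 0.000129920 = 0.002153626.
Half-width = 2.576·√0.002153626/1.058724 = 0.11291.
Interval: 0.36208 ± 0.11291 → (0.2492, 0.4750).

(0.2492, 0.4750)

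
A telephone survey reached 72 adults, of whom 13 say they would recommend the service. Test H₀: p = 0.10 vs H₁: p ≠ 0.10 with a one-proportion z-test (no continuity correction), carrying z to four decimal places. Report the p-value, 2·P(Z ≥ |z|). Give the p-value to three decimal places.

p-value = 0.023

Sample proportion p̂ = 13/72 = 0.18056.
Null standard error: √(0.10·0.90/72) = √0.001250000 = 0.035355.
Test statistic (full precision, shown to 4 dp): z = (13/72 − 0.10)/SE₀ ≈ 2.2785.
p-value = 2·P(Z ≥ |z|) with z = 2.2785 → 0.023.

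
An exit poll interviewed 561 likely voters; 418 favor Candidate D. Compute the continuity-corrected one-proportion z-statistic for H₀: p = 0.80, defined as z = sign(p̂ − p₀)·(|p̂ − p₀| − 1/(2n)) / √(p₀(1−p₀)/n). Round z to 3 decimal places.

The sample proportion is 418/561 = 0.74510. p̂ − p₀ = -0.054902.
1/(2n) = 0.000891.
Corrected numerator: |-0.054902| − 0.000891 = 0.054011.
Under H₀, SE = √(p₀(1−p₀)/n) = √(0.80·0.20/561) = √0.000285205 = 0.016888.
z = (−)0.054011/0.016888 = -3.198.

z = -3.198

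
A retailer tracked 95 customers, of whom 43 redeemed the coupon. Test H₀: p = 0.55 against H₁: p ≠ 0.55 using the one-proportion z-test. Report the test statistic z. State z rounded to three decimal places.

z = -1.908

p̂ = 43/95 = 0.45263.
Under H₀, SE = √(p₀(1−p₀)/n) = √(0.55·0.45/95) = √0.002605263 = 0.051042.
z = (0.45263 − 0.55)/0.051042 = -0.09737/0.051042 = -1.908.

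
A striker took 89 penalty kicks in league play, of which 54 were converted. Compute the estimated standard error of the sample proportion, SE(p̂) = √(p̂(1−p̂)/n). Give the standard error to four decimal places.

SE = 0.0518

Sample proportion p̂ = 54/89 = 0.60674.
p̂(1−p̂) = 0.60674·0.39326 = 0.238607.
Dividing by n and taking the root: √0.002680978 = 0.0518.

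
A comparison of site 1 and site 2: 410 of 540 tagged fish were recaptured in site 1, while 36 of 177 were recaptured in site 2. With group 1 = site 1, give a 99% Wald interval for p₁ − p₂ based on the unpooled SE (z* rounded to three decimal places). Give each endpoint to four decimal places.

p̂₁ = 0.75926, p̂₂ = 0.20339, so the observed difference is 0.55587.
Unpooled SE = √(p̂₁(1−p̂₁)/n₁ + p̂₂(1−p̂₂)/n₂) = √(0.000338490 + 0.000915381) = 0.035410.
z* = 2.576 at the 99% level. Margin of error = 0.09122.
So the interval runs from 0.4647 to 0.6471.

(0.4647, 0.6471)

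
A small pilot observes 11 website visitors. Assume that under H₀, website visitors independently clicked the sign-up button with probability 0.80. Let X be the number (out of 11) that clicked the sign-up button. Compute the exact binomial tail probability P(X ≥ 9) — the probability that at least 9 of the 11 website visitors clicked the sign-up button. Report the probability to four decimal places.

P = 0.6174

X is binomial with n = 11 and p = 0.80.
P(X ≥ 9) = C(11,9)·0.80^9·0.20^2 + C(11,10)·0.80^10·0.20^1 + C(11,11)·0.80^11·0.20^0.
= 0.295279 + 0.236223 + 0.085899 = 0.6174.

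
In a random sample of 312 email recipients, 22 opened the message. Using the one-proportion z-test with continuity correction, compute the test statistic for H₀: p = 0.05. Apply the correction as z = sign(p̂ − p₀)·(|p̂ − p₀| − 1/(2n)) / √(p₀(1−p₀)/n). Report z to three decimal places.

z = 1.533

The sample proportion is 22/312 = 0.07051. p̂ − p₀ = 0.020513.
1/(2n) = 0.001603.
Corrected numerator: |0.020513| − 0.001603 = 0.018910.
Null standard error: √(0.05·0.95/312) = √0.000152244 = 0.012339.
z = +0.018910/0.012339 = 1.533.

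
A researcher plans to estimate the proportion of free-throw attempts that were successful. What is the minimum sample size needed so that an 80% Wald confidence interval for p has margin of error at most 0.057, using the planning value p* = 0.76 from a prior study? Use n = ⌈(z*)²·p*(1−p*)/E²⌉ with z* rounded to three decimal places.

z* = 1.282 at the 80% level.
p*(1−p*) = 0.1824.
Required n before rounding: 1.643524 × 0.1824 / 0.057² = 92.268.
⌈92.268⌉ = 93.

n = 93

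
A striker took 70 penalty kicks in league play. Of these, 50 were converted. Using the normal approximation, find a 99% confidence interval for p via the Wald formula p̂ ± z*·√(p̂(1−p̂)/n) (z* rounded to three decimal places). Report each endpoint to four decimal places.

(0.5752, 0.8534)

p̂ = 50/70 = 0.71429.
Standard error of p̂: √(0.204082/70) = √0.002915452 = 0.053995.
For 99% confidence, z* = 2.576.
Margin = 2.576·0.053995 = 0.13909.
Interval: 0.71429 ± 0.13909 → (0.5752, 0.8534).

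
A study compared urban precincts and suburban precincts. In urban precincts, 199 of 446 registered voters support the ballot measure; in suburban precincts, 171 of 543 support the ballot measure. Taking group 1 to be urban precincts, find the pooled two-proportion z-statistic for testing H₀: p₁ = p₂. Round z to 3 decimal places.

z = 4.245

Sample proportions: p̂₁ = 199/446 = 0.44619 and p̂₂ = 171/543 = 0.31492.
Pooled p̂ = (199+171)/(446+543) = 370/989 = 0.37412.
SE = √[p̂(1−p̂)(1/n₁+1/n₂)] = √[0.37412·0.62588·(1/446+1/543)] ≈ 0.030923.
z = 0.13127/0.030923 = 4.245.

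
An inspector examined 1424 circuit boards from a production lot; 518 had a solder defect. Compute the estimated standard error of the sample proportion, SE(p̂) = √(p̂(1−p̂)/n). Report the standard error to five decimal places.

p̂ = 518/1424 = 0.36376.
p̂(1−p̂) = 0.231439.
SE = √(0.231439/1424) = 0.01275.

SE = 0.01275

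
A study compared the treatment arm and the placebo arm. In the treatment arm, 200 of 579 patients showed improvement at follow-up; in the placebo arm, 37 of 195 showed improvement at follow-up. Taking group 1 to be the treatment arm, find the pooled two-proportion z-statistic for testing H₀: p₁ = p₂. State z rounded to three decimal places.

Sample proportions: p̂₁ = 200/579 = 0.34542 and p̂₂ = 37/195 = 0.18974.
Pooled p̂ = (200+37)/(579+195) = 237/774 = 0.30620.
SE = √[p̂(1−p̂)(1/n₁+1/n₂)] = √[0.30620·0.69380·(1/579+1/195)] ≈ 0.038162.
z = (p̂₁ − p̂₂)/SE = (0.34542 − 0.18974)/0.038162 = 0.15568/0.038162 = 4.079.

z = 4.079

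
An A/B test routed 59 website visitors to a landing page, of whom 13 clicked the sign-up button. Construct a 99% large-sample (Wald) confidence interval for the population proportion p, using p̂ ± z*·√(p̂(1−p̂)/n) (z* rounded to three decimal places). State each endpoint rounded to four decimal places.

With x = 13 successes in n = 59, p̂ = 0.22034.
SE(p̂) = √(0.22034·0.77966/59) = 0.053960.
The 99% critical value is z* = 2.576.
Margin of error: 2.576 × 0.053960 = 0.13900.
CI: 0.22034 ± 0.13900 = (0.0813, 0.3593).

(0.0813, 0.3593)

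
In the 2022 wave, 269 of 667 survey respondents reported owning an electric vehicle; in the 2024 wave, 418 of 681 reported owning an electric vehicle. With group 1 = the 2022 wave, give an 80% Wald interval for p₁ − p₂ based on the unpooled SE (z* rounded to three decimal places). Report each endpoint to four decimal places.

p̂₁ = 0.40330, p̂₂ = 0.61380, so the observed difference is -0.21050.
SE = √(0.000360793 + 0.000348089) = √0.000708882 = 0.026625.
For 80% confidence, z* = 1.282. Margin = 1.282·0.026625 = 0.03413.
Interval: -0.21050 ± 0.03413 → (-0.2446, -0.1764).

(-0.2446, -0.1764)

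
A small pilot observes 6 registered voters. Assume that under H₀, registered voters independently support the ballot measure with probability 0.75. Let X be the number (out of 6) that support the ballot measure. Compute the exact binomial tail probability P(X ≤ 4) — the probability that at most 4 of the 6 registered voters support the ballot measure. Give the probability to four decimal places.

X ~ Binomial(n=6, p=0.75).
P(X ≤ 4) = Σ_{j=0}^{4} C(6,j)·0.75^j·0.25^{6−j}.
= 0.000244 + 0.004395 + 0.032959 + 0.131836 + 0.296631 = 0.4661.

P = 0.4661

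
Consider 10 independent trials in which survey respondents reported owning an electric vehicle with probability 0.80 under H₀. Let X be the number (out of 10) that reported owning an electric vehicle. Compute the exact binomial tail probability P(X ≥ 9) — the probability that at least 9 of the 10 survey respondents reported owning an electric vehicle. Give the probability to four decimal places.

P = 0.3758

X ~ Binomial(n=10, p=0.80).
P(X ≥ 9) = C(10,9)·0.80^9·0.20^1 + C(10,10)·0.80^10·0.20^0.
= 0.268435 + 0.107374 = 0.3758.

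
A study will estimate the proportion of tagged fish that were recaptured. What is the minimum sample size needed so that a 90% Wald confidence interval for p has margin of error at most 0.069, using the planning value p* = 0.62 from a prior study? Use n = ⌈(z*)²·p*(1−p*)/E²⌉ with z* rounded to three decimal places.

n = 134

z* = 1.645 at the 90% level.
p*(1−p*) = 0.2356.
(z*)²·p*(1−p*)/E² = 2.706025·0.2356/0.004761 = 133.909.
⌈133.909⌉ = 134.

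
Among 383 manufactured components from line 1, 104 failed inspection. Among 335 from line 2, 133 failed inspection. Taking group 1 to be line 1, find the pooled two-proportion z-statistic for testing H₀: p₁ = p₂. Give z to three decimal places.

Sample proportions: p̂₁ = 104/383 = 0.27154 and p̂₂ = 133/335 = 0.39701.
Pooled p̂ = (104+133)/(383+335) = 237/718 = 0.33008.
SE = √[p̂(1−p̂)(1/n₁+1/n₂)] = √[0.33008·0.66992·(1/383+1/335)] ≈ 0.035177.
z = (p̂₁ − p̂₂)/SE = (0.27154 − 0.39701)/0.035177 = -0.12547/0.035177 = -3.567.

z = -3.567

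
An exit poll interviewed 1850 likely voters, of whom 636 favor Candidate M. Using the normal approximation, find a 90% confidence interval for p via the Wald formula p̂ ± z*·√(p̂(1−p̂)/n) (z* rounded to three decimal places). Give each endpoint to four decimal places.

p̂ = 636/1850 = 0.34378.
SE(p̂) = √(0.34378·0.65622/1850) = 0.011043.
The 90% critical value is z* = 1.645.
Margin of error: 1.645 × 0.011043 = 0.01817.
So the interval runs from 0.3256 to 0.3619.

(0.3256, 0.3619)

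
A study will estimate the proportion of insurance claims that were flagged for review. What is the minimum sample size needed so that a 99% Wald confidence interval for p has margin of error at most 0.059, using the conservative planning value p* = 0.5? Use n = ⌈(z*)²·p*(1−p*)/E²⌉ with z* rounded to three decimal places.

n = 477

The 99% critical value is z* = 2.576.
p*(1−p*) = 0.50·0.50 = 0.2500.
(z*)²·p*(1−p*)/E² = 6.635776·0.2500/0.003481 = 476.571.
Rounding up, n = 477.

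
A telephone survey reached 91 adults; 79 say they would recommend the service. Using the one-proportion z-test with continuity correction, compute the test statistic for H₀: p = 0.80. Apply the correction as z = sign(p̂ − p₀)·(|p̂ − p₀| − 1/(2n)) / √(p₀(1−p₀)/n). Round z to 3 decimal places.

Sample proportion p̂ = 79/91 = 0.86813. p̂ − p₀ = 0.068132.
Continuity correction 1/(2n) = 1/182 = 0.005495.
Corrected numerator: |0.068132| − 0.005495 = 0.062637.
SE₀ = √(0.80·0.20/91) = 0.041931.
z = +0.062637/0.041931 = 1.494.

z = 1.494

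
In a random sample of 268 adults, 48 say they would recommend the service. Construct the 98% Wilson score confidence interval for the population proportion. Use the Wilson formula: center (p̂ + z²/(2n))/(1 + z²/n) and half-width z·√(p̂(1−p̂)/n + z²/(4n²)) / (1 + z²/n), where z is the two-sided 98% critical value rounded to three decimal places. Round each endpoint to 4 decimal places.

(0.1311, 0.2398)

Here p̂ = 48/268 = 0.17910 and z = 2.326 (z² = 5.410276).
1 + z²/n = 1.020188.
Center = (0.17910 + 0.010094)/1.020188 = 0.18545.
Radicand: p̂(1−p̂)/n + z²/(4n²) = 0.000548605 + 0.000018832 = 0.000567437.
Half-width = z·√(radicand)/denom = 2.326·0.023821/1.020188 = 0.05431.
Interval: 0.18545 ± 0.05431 → (0.1311, 0.2398).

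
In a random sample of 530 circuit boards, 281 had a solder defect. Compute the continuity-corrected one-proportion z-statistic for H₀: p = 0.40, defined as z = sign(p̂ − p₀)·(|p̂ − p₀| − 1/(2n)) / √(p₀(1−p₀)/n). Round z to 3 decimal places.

The sample proportion is 281/530 = 0.53019. p̂ − p₀ = 0.130189.
Continuity correction 1/(2n) = 1/1060 = 0.000943.
Corrected numerator: |0.130189| − 0.000943 = 0.129246.
SE₀ = √(0.40·0.60/530) = 0.021280.
z = (+)0.129246/0.021280 = 6.074.

z = 6.074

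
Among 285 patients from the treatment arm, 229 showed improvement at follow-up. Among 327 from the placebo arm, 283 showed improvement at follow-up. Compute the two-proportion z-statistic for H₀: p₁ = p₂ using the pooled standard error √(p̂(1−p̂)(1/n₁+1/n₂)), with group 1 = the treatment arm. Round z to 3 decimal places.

Sample proportions: p̂₁ = 229/285 = 0.80351 and p̂₂ = 283/327 = 0.86544.
Pooling: p̂ = 512/612 = 0.83660.
Pooled SE = √[0.1366996·0.00656688] ≈ 0.029961.
z = -0.06193/0.029961 = -2.067.

z = -2.067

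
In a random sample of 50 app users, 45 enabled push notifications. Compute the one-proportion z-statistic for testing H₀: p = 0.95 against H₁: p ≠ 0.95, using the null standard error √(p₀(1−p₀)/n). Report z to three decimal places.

z = -1.622

p̂ = 45/50 = 0.90000.
Null standard error: √(0.95·0.05/50) = √0.000950000 = 0.030822.
Test statistic: z = -0.05000/0.030822 = -1.622.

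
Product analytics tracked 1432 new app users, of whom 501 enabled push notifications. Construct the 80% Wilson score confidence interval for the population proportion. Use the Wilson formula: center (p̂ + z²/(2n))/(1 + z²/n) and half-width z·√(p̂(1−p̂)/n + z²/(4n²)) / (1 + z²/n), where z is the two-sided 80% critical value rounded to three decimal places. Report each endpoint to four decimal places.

p̂ = 501/1432 = 0.34986; z = 1.282, so z² = 1.643524.
Denominator 1 + z²/n = 1 + 1.643524/1432 = 1.001148.
Center = (0.34986 + 0.000574)/1.001148 = 0.35003.
Radicand: p̂(1−p̂)/n + z²/(4n²) = 0.000158839 + 0.000000200 = 0.000159039.
Half-width = z·√(radicand)/denom = 1.282·0.012611/1.001148 = 0.01615.
Interval: 0.35003 ± 0.01615 → (0.3339, 0.3662).

(0.3339, 0.3662)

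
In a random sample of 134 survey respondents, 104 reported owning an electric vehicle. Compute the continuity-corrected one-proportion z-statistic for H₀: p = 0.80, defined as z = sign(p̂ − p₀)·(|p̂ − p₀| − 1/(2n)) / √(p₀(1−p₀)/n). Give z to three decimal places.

With x = 104 successes in n = 134, p̂ = 0.77612. p̂ − p₀ = -0.023881.
Continuity correction 1/(2n) = 1/268 = 0.003731.
Corrected numerator: |-0.023881| − 0.003731 = 0.020150.
Null standard error: √(0.80·0.20/134) = √0.001194030 = 0.034555.
z = −0.020150/0.034555 = -0.583.

z = -0.583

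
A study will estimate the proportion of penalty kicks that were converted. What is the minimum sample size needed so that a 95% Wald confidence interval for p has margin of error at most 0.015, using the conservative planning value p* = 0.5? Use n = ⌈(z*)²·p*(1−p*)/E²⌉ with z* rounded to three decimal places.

n = 4269

z* = 1.960 at the 95% level.
p*(1−p*) = 0.2500.
(z*)²·p*(1−p*)/E² = 3.841600·0.2500/0.000225 = 4268.444.
⌈4268.444⌉ = 4269.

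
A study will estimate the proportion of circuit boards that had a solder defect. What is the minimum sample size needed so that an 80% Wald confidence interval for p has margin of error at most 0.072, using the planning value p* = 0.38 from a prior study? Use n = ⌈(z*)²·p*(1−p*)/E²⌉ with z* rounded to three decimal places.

For 80% confidence, z* = 1.282.
p*(1−p*) = 0.38·0.62 = 0.2356.
Required n before rounding: 1.643524 × 0.2356 / 0.072² = 74.694.
Rounding up, n = 75.

n = 75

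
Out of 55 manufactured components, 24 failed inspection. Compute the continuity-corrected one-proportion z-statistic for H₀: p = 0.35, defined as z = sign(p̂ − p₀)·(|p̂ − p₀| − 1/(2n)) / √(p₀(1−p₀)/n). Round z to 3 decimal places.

z = 1.201

p̂ = 24/55 = 0.43636. p̂ − p₀ = 0.086364.
Continuity correction 1/(2n) = 1/110 = 0.009091.
Corrected numerator: |0.086364| − 0.009091 = 0.077273.
Under H₀, SE = √(p₀(1−p₀)/n) = √(0.35·0.65/55) = √0.004136364 = 0.064315.
z = +0.077273/0.064315 = 1.201.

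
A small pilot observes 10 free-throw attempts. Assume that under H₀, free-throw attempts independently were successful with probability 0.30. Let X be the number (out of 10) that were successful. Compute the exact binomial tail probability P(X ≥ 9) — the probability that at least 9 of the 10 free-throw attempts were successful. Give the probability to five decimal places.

X ~ Binomial(n=10, p=0.30).
P(X ≥ 9) = C(10,9)·0.30^9·0.70^1 + C(10,10)·0.30^10·0.70^0.
= 0.000138 + 0.000006 = 0.00014.

P = 0.00014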